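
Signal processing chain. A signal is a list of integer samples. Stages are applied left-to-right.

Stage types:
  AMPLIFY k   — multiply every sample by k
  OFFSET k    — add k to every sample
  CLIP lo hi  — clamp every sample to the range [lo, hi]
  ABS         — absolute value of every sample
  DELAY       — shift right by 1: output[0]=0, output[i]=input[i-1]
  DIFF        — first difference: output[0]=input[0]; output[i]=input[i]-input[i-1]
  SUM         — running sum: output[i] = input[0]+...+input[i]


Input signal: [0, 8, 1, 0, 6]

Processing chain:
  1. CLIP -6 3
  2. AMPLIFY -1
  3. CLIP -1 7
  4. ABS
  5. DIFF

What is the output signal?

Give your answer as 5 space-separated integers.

Answer: 0 1 0 -1 1

Derivation:
Input: [0, 8, 1, 0, 6]
Stage 1 (CLIP -6 3): clip(0,-6,3)=0, clip(8,-6,3)=3, clip(1,-6,3)=1, clip(0,-6,3)=0, clip(6,-6,3)=3 -> [0, 3, 1, 0, 3]
Stage 2 (AMPLIFY -1): 0*-1=0, 3*-1=-3, 1*-1=-1, 0*-1=0, 3*-1=-3 -> [0, -3, -1, 0, -3]
Stage 3 (CLIP -1 7): clip(0,-1,7)=0, clip(-3,-1,7)=-1, clip(-1,-1,7)=-1, clip(0,-1,7)=0, clip(-3,-1,7)=-1 -> [0, -1, -1, 0, -1]
Stage 4 (ABS): |0|=0, |-1|=1, |-1|=1, |0|=0, |-1|=1 -> [0, 1, 1, 0, 1]
Stage 5 (DIFF): s[0]=0, 1-0=1, 1-1=0, 0-1=-1, 1-0=1 -> [0, 1, 0, -1, 1]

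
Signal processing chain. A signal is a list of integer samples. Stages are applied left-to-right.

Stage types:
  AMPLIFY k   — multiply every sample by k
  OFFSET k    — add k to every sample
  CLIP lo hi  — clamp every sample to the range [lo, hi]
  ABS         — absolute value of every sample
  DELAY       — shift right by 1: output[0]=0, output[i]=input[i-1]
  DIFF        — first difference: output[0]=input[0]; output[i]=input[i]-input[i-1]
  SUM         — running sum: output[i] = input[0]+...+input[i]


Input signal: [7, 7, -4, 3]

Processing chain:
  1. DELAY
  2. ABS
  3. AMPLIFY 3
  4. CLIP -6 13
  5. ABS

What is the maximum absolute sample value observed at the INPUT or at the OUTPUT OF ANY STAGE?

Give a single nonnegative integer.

Input: [7, 7, -4, 3] (max |s|=7)
Stage 1 (DELAY): [0, 7, 7, -4] = [0, 7, 7, -4] -> [0, 7, 7, -4] (max |s|=7)
Stage 2 (ABS): |0|=0, |7|=7, |7|=7, |-4|=4 -> [0, 7, 7, 4] (max |s|=7)
Stage 3 (AMPLIFY 3): 0*3=0, 7*3=21, 7*3=21, 4*3=12 -> [0, 21, 21, 12] (max |s|=21)
Stage 4 (CLIP -6 13): clip(0,-6,13)=0, clip(21,-6,13)=13, clip(21,-6,13)=13, clip(12,-6,13)=12 -> [0, 13, 13, 12] (max |s|=13)
Stage 5 (ABS): |0|=0, |13|=13, |13|=13, |12|=12 -> [0, 13, 13, 12] (max |s|=13)
Overall max amplitude: 21

Answer: 21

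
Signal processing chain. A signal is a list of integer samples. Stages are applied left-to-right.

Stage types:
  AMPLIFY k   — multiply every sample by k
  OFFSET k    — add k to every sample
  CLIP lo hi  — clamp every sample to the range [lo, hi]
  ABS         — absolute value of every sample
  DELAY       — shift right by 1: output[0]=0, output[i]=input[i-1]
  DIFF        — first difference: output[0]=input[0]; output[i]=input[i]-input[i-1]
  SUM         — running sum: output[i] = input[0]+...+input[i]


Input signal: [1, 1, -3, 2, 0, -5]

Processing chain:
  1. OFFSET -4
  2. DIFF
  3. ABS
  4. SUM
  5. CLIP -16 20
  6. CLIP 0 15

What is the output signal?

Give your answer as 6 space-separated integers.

Input: [1, 1, -3, 2, 0, -5]
Stage 1 (OFFSET -4): 1+-4=-3, 1+-4=-3, -3+-4=-7, 2+-4=-2, 0+-4=-4, -5+-4=-9 -> [-3, -3, -7, -2, -4, -9]
Stage 2 (DIFF): s[0]=-3, -3--3=0, -7--3=-4, -2--7=5, -4--2=-2, -9--4=-5 -> [-3, 0, -4, 5, -2, -5]
Stage 3 (ABS): |-3|=3, |0|=0, |-4|=4, |5|=5, |-2|=2, |-5|=5 -> [3, 0, 4, 5, 2, 5]
Stage 4 (SUM): sum[0..0]=3, sum[0..1]=3, sum[0..2]=7, sum[0..3]=12, sum[0..4]=14, sum[0..5]=19 -> [3, 3, 7, 12, 14, 19]
Stage 5 (CLIP -16 20): clip(3,-16,20)=3, clip(3,-16,20)=3, clip(7,-16,20)=7, clip(12,-16,20)=12, clip(14,-16,20)=14, clip(19,-16,20)=19 -> [3, 3, 7, 12, 14, 19]
Stage 6 (CLIP 0 15): clip(3,0,15)=3, clip(3,0,15)=3, clip(7,0,15)=7, clip(12,0,15)=12, clip(14,0,15)=14, clip(19,0,15)=15 -> [3, 3, 7, 12, 14, 15]

Answer: 3 3 7 12 14 15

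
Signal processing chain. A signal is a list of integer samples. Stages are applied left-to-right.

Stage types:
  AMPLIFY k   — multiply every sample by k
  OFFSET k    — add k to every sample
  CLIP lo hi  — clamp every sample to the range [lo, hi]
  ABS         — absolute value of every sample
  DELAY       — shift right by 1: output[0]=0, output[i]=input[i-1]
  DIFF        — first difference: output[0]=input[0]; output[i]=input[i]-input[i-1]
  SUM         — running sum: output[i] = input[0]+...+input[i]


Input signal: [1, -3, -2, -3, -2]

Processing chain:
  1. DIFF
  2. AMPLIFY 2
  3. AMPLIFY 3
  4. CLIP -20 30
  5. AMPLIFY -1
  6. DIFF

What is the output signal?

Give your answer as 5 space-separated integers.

Answer: -6 26 -26 12 -12

Derivation:
Input: [1, -3, -2, -3, -2]
Stage 1 (DIFF): s[0]=1, -3-1=-4, -2--3=1, -3--2=-1, -2--3=1 -> [1, -4, 1, -1, 1]
Stage 2 (AMPLIFY 2): 1*2=2, -4*2=-8, 1*2=2, -1*2=-2, 1*2=2 -> [2, -8, 2, -2, 2]
Stage 3 (AMPLIFY 3): 2*3=6, -8*3=-24, 2*3=6, -2*3=-6, 2*3=6 -> [6, -24, 6, -6, 6]
Stage 4 (CLIP -20 30): clip(6,-20,30)=6, clip(-24,-20,30)=-20, clip(6,-20,30)=6, clip(-6,-20,30)=-6, clip(6,-20,30)=6 -> [6, -20, 6, -6, 6]
Stage 5 (AMPLIFY -1): 6*-1=-6, -20*-1=20, 6*-1=-6, -6*-1=6, 6*-1=-6 -> [-6, 20, -6, 6, -6]
Stage 6 (DIFF): s[0]=-6, 20--6=26, -6-20=-26, 6--6=12, -6-6=-12 -> [-6, 26, -26, 12, -12]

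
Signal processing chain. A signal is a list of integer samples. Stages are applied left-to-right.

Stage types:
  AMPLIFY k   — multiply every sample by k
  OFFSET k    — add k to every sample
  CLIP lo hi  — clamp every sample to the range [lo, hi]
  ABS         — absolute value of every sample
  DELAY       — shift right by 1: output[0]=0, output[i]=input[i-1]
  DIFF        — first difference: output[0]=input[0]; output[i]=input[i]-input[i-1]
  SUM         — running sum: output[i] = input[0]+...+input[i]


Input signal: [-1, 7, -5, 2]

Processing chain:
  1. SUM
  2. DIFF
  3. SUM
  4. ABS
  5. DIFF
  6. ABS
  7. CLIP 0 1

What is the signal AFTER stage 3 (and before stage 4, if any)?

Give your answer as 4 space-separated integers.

Answer: -1 6 1 3

Derivation:
Input: [-1, 7, -5, 2]
Stage 1 (SUM): sum[0..0]=-1, sum[0..1]=6, sum[0..2]=1, sum[0..3]=3 -> [-1, 6, 1, 3]
Stage 2 (DIFF): s[0]=-1, 6--1=7, 1-6=-5, 3-1=2 -> [-1, 7, -5, 2]
Stage 3 (SUM): sum[0..0]=-1, sum[0..1]=6, sum[0..2]=1, sum[0..3]=3 -> [-1, 6, 1, 3]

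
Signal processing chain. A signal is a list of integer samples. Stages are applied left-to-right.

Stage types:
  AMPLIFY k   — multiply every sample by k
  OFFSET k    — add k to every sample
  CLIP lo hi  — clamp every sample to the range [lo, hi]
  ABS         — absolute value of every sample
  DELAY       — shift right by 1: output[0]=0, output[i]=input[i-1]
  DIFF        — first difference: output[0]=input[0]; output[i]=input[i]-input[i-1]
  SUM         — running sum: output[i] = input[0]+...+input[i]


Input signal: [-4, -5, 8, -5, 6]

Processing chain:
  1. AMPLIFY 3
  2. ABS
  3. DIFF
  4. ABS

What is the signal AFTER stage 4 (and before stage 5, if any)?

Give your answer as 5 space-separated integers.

Input: [-4, -5, 8, -5, 6]
Stage 1 (AMPLIFY 3): -4*3=-12, -5*3=-15, 8*3=24, -5*3=-15, 6*3=18 -> [-12, -15, 24, -15, 18]
Stage 2 (ABS): |-12|=12, |-15|=15, |24|=24, |-15|=15, |18|=18 -> [12, 15, 24, 15, 18]
Stage 3 (DIFF): s[0]=12, 15-12=3, 24-15=9, 15-24=-9, 18-15=3 -> [12, 3, 9, -9, 3]
Stage 4 (ABS): |12|=12, |3|=3, |9|=9, |-9|=9, |3|=3 -> [12, 3, 9, 9, 3]

Answer: 12 3 9 9 3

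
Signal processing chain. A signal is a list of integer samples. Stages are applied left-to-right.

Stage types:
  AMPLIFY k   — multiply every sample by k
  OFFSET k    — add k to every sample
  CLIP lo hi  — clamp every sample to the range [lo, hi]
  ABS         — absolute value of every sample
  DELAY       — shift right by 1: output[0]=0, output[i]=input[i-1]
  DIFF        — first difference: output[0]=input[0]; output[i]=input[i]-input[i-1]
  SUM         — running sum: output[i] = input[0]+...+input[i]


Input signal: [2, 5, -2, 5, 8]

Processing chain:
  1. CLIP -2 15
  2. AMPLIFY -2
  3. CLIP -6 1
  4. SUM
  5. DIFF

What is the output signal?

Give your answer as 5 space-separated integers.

Answer: -4 -6 1 -6 -6

Derivation:
Input: [2, 5, -2, 5, 8]
Stage 1 (CLIP -2 15): clip(2,-2,15)=2, clip(5,-2,15)=5, clip(-2,-2,15)=-2, clip(5,-2,15)=5, clip(8,-2,15)=8 -> [2, 5, -2, 5, 8]
Stage 2 (AMPLIFY -2): 2*-2=-4, 5*-2=-10, -2*-2=4, 5*-2=-10, 8*-2=-16 -> [-4, -10, 4, -10, -16]
Stage 3 (CLIP -6 1): clip(-4,-6,1)=-4, clip(-10,-6,1)=-6, clip(4,-6,1)=1, clip(-10,-6,1)=-6, clip(-16,-6,1)=-6 -> [-4, -6, 1, -6, -6]
Stage 4 (SUM): sum[0..0]=-4, sum[0..1]=-10, sum[0..2]=-9, sum[0..3]=-15, sum[0..4]=-21 -> [-4, -10, -9, -15, -21]
Stage 5 (DIFF): s[0]=-4, -10--4=-6, -9--10=1, -15--9=-6, -21--15=-6 -> [-4, -6, 1, -6, -6]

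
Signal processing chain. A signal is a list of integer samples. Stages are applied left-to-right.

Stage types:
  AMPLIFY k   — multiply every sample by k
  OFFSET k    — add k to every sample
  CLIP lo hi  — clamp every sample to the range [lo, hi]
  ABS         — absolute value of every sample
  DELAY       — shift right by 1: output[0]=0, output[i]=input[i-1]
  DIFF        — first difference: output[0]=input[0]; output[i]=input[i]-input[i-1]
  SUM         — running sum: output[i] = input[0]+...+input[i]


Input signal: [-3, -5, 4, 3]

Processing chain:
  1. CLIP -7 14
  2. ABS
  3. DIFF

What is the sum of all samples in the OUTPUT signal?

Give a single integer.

Input: [-3, -5, 4, 3]
Stage 1 (CLIP -7 14): clip(-3,-7,14)=-3, clip(-5,-7,14)=-5, clip(4,-7,14)=4, clip(3,-7,14)=3 -> [-3, -5, 4, 3]
Stage 2 (ABS): |-3|=3, |-5|=5, |4|=4, |3|=3 -> [3, 5, 4, 3]
Stage 3 (DIFF): s[0]=3, 5-3=2, 4-5=-1, 3-4=-1 -> [3, 2, -1, -1]
Output sum: 3

Answer: 3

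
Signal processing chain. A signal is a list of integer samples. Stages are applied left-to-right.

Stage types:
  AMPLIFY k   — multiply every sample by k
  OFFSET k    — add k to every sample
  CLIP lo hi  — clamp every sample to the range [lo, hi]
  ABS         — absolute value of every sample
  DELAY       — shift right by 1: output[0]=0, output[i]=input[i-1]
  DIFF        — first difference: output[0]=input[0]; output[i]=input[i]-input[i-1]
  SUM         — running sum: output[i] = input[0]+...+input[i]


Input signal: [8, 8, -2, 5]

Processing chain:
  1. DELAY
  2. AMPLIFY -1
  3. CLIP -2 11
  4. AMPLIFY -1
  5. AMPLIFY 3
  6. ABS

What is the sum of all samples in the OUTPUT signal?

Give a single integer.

Input: [8, 8, -2, 5]
Stage 1 (DELAY): [0, 8, 8, -2] = [0, 8, 8, -2] -> [0, 8, 8, -2]
Stage 2 (AMPLIFY -1): 0*-1=0, 8*-1=-8, 8*-1=-8, -2*-1=2 -> [0, -8, -8, 2]
Stage 3 (CLIP -2 11): clip(0,-2,11)=0, clip(-8,-2,11)=-2, clip(-8,-2,11)=-2, clip(2,-2,11)=2 -> [0, -2, -2, 2]
Stage 4 (AMPLIFY -1): 0*-1=0, -2*-1=2, -2*-1=2, 2*-1=-2 -> [0, 2, 2, -2]
Stage 5 (AMPLIFY 3): 0*3=0, 2*3=6, 2*3=6, -2*3=-6 -> [0, 6, 6, -6]
Stage 6 (ABS): |0|=0, |6|=6, |6|=6, |-6|=6 -> [0, 6, 6, 6]
Output sum: 18

Answer: 18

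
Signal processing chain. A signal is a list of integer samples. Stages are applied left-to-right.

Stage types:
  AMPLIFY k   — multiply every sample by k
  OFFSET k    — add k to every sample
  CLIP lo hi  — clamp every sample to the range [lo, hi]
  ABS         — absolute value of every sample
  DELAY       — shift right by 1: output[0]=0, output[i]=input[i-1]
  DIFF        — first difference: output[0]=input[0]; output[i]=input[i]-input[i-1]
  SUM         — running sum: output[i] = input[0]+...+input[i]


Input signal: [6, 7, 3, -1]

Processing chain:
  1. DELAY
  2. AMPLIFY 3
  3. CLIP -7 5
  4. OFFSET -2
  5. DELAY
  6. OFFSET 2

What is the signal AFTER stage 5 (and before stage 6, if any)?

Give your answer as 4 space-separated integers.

Input: [6, 7, 3, -1]
Stage 1 (DELAY): [0, 6, 7, 3] = [0, 6, 7, 3] -> [0, 6, 7, 3]
Stage 2 (AMPLIFY 3): 0*3=0, 6*3=18, 7*3=21, 3*3=9 -> [0, 18, 21, 9]
Stage 3 (CLIP -7 5): clip(0,-7,5)=0, clip(18,-7,5)=5, clip(21,-7,5)=5, clip(9,-7,5)=5 -> [0, 5, 5, 5]
Stage 4 (OFFSET -2): 0+-2=-2, 5+-2=3, 5+-2=3, 5+-2=3 -> [-2, 3, 3, 3]
Stage 5 (DELAY): [0, -2, 3, 3] = [0, -2, 3, 3] -> [0, -2, 3, 3]

Answer: 0 -2 3 3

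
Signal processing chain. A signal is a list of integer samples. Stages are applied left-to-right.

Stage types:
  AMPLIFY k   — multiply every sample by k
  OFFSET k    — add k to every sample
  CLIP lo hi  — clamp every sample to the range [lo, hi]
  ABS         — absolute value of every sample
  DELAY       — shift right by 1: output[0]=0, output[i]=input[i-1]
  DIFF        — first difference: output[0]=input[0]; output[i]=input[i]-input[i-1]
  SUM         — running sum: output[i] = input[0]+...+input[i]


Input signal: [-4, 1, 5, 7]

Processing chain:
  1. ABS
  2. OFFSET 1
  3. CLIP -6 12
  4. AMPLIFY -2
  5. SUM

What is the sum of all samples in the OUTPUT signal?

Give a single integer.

Input: [-4, 1, 5, 7]
Stage 1 (ABS): |-4|=4, |1|=1, |5|=5, |7|=7 -> [4, 1, 5, 7]
Stage 2 (OFFSET 1): 4+1=5, 1+1=2, 5+1=6, 7+1=8 -> [5, 2, 6, 8]
Stage 3 (CLIP -6 12): clip(5,-6,12)=5, clip(2,-6,12)=2, clip(6,-6,12)=6, clip(8,-6,12)=8 -> [5, 2, 6, 8]
Stage 4 (AMPLIFY -2): 5*-2=-10, 2*-2=-4, 6*-2=-12, 8*-2=-16 -> [-10, -4, -12, -16]
Stage 5 (SUM): sum[0..0]=-10, sum[0..1]=-14, sum[0..2]=-26, sum[0..3]=-42 -> [-10, -14, -26, -42]
Output sum: -92

Answer: -92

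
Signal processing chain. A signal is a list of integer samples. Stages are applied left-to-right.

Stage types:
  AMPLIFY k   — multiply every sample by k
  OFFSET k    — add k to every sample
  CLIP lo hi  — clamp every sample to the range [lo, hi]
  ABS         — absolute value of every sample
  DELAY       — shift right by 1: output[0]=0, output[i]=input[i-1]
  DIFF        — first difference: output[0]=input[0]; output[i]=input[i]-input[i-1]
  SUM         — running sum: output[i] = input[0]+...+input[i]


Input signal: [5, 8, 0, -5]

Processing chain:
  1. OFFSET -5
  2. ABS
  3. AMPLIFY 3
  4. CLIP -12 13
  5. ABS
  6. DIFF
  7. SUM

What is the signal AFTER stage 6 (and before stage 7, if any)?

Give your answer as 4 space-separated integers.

Input: [5, 8, 0, -5]
Stage 1 (OFFSET -5): 5+-5=0, 8+-5=3, 0+-5=-5, -5+-5=-10 -> [0, 3, -5, -10]
Stage 2 (ABS): |0|=0, |3|=3, |-5|=5, |-10|=10 -> [0, 3, 5, 10]
Stage 3 (AMPLIFY 3): 0*3=0, 3*3=9, 5*3=15, 10*3=30 -> [0, 9, 15, 30]
Stage 4 (CLIP -12 13): clip(0,-12,13)=0, clip(9,-12,13)=9, clip(15,-12,13)=13, clip(30,-12,13)=13 -> [0, 9, 13, 13]
Stage 5 (ABS): |0|=0, |9|=9, |13|=13, |13|=13 -> [0, 9, 13, 13]
Stage 6 (DIFF): s[0]=0, 9-0=9, 13-9=4, 13-13=0 -> [0, 9, 4, 0]

Answer: 0 9 4 0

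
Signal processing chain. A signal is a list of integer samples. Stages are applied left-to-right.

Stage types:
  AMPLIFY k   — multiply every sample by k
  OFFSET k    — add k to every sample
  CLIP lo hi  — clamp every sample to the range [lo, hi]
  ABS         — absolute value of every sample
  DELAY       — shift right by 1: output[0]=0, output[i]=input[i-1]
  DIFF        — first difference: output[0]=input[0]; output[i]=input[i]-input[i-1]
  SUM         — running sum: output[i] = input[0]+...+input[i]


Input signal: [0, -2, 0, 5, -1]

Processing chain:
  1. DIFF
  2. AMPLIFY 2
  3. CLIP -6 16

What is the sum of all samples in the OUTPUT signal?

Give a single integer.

Input: [0, -2, 0, 5, -1]
Stage 1 (DIFF): s[0]=0, -2-0=-2, 0--2=2, 5-0=5, -1-5=-6 -> [0, -2, 2, 5, -6]
Stage 2 (AMPLIFY 2): 0*2=0, -2*2=-4, 2*2=4, 5*2=10, -6*2=-12 -> [0, -4, 4, 10, -12]
Stage 3 (CLIP -6 16): clip(0,-6,16)=0, clip(-4,-6,16)=-4, clip(4,-6,16)=4, clip(10,-6,16)=10, clip(-12,-6,16)=-6 -> [0, -4, 4, 10, -6]
Output sum: 4

Answer: 4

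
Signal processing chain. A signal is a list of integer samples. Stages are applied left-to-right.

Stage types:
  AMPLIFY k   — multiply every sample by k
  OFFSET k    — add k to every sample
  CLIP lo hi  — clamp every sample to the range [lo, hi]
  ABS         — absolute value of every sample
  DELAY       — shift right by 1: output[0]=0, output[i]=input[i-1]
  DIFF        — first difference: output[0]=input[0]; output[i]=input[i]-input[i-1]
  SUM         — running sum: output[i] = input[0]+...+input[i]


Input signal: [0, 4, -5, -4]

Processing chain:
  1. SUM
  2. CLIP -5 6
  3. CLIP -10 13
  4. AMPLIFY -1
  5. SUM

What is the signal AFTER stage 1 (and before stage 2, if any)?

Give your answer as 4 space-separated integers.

Input: [0, 4, -5, -4]
Stage 1 (SUM): sum[0..0]=0, sum[0..1]=4, sum[0..2]=-1, sum[0..3]=-5 -> [0, 4, -1, -5]

Answer: 0 4 -1 -5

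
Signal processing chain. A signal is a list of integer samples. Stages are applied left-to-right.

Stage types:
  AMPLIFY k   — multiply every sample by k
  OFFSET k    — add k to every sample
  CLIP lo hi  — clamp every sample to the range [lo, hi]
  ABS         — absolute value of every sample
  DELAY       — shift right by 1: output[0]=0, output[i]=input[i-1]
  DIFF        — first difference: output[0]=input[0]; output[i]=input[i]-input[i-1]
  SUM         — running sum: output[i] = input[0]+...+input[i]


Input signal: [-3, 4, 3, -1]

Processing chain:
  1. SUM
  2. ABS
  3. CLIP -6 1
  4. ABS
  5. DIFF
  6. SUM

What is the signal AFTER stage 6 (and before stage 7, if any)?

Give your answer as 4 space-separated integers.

Input: [-3, 4, 3, -1]
Stage 1 (SUM): sum[0..0]=-3, sum[0..1]=1, sum[0..2]=4, sum[0..3]=3 -> [-3, 1, 4, 3]
Stage 2 (ABS): |-3|=3, |1|=1, |4|=4, |3|=3 -> [3, 1, 4, 3]
Stage 3 (CLIP -6 1): clip(3,-6,1)=1, clip(1,-6,1)=1, clip(4,-6,1)=1, clip(3,-6,1)=1 -> [1, 1, 1, 1]
Stage 4 (ABS): |1|=1, |1|=1, |1|=1, |1|=1 -> [1, 1, 1, 1]
Stage 5 (DIFF): s[0]=1, 1-1=0, 1-1=0, 1-1=0 -> [1, 0, 0, 0]
Stage 6 (SUM): sum[0..0]=1, sum[0..1]=1, sum[0..2]=1, sum[0..3]=1 -> [1, 1, 1, 1]

Answer: 1 1 1 1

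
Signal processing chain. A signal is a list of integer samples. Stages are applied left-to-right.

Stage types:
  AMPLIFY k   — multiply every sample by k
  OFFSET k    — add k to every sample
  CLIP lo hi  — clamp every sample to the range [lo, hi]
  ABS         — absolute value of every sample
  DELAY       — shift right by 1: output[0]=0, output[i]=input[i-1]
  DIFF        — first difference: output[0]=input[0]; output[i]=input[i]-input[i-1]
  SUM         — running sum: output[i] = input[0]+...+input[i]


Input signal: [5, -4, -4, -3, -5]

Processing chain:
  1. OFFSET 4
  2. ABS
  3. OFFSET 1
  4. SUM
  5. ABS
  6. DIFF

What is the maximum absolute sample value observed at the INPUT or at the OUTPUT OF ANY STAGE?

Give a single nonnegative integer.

Input: [5, -4, -4, -3, -5] (max |s|=5)
Stage 1 (OFFSET 4): 5+4=9, -4+4=0, -4+4=0, -3+4=1, -5+4=-1 -> [9, 0, 0, 1, -1] (max |s|=9)
Stage 2 (ABS): |9|=9, |0|=0, |0|=0, |1|=1, |-1|=1 -> [9, 0, 0, 1, 1] (max |s|=9)
Stage 3 (OFFSET 1): 9+1=10, 0+1=1, 0+1=1, 1+1=2, 1+1=2 -> [10, 1, 1, 2, 2] (max |s|=10)
Stage 4 (SUM): sum[0..0]=10, sum[0..1]=11, sum[0..2]=12, sum[0..3]=14, sum[0..4]=16 -> [10, 11, 12, 14, 16] (max |s|=16)
Stage 5 (ABS): |10|=10, |11|=11, |12|=12, |14|=14, |16|=16 -> [10, 11, 12, 14, 16] (max |s|=16)
Stage 6 (DIFF): s[0]=10, 11-10=1, 12-11=1, 14-12=2, 16-14=2 -> [10, 1, 1, 2, 2] (max |s|=10)
Overall max amplitude: 16

Answer: 16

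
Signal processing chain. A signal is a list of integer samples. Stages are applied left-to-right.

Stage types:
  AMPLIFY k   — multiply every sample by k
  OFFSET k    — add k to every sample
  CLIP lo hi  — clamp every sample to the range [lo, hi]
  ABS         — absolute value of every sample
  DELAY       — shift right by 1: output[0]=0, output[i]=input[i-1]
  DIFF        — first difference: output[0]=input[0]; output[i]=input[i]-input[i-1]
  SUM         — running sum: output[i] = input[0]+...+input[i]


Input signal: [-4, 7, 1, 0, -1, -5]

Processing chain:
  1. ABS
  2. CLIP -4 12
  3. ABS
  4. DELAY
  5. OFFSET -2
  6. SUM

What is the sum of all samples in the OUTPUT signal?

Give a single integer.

Answer: 10

Derivation:
Input: [-4, 7, 1, 0, -1, -5]
Stage 1 (ABS): |-4|=4, |7|=7, |1|=1, |0|=0, |-1|=1, |-5|=5 -> [4, 7, 1, 0, 1, 5]
Stage 2 (CLIP -4 12): clip(4,-4,12)=4, clip(7,-4,12)=7, clip(1,-4,12)=1, clip(0,-4,12)=0, clip(1,-4,12)=1, clip(5,-4,12)=5 -> [4, 7, 1, 0, 1, 5]
Stage 3 (ABS): |4|=4, |7|=7, |1|=1, |0|=0, |1|=1, |5|=5 -> [4, 7, 1, 0, 1, 5]
Stage 4 (DELAY): [0, 4, 7, 1, 0, 1] = [0, 4, 7, 1, 0, 1] -> [0, 4, 7, 1, 0, 1]
Stage 5 (OFFSET -2): 0+-2=-2, 4+-2=2, 7+-2=5, 1+-2=-1, 0+-2=-2, 1+-2=-1 -> [-2, 2, 5, -1, -2, -1]
Stage 6 (SUM): sum[0..0]=-2, sum[0..1]=0, sum[0..2]=5, sum[0..3]=4, sum[0..4]=2, sum[0..5]=1 -> [-2, 0, 5, 4, 2, 1]
Output sum: 10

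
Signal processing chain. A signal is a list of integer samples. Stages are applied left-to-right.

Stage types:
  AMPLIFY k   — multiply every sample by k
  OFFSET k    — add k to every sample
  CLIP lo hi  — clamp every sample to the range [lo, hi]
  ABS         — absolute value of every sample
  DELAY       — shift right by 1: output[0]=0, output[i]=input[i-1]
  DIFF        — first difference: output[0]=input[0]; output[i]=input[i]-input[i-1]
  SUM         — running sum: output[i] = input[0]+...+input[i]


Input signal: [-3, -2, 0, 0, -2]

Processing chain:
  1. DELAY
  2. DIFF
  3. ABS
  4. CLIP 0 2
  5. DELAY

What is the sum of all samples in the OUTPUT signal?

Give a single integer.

Input: [-3, -2, 0, 0, -2]
Stage 1 (DELAY): [0, -3, -2, 0, 0] = [0, -3, -2, 0, 0] -> [0, -3, -2, 0, 0]
Stage 2 (DIFF): s[0]=0, -3-0=-3, -2--3=1, 0--2=2, 0-0=0 -> [0, -3, 1, 2, 0]
Stage 3 (ABS): |0|=0, |-3|=3, |1|=1, |2|=2, |0|=0 -> [0, 3, 1, 2, 0]
Stage 4 (CLIP 0 2): clip(0,0,2)=0, clip(3,0,2)=2, clip(1,0,2)=1, clip(2,0,2)=2, clip(0,0,2)=0 -> [0, 2, 1, 2, 0]
Stage 5 (DELAY): [0, 0, 2, 1, 2] = [0, 0, 2, 1, 2] -> [0, 0, 2, 1, 2]
Output sum: 5

Answer: 5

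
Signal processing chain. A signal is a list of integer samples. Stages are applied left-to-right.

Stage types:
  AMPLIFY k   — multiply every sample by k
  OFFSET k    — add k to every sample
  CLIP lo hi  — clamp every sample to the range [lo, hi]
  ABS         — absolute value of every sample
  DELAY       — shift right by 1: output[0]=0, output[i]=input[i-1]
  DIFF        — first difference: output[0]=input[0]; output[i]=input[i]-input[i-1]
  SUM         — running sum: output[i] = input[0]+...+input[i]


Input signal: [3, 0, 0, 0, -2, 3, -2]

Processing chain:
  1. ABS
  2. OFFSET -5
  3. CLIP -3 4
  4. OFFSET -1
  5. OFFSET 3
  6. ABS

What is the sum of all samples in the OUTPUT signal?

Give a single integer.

Answer: 5

Derivation:
Input: [3, 0, 0, 0, -2, 3, -2]
Stage 1 (ABS): |3|=3, |0|=0, |0|=0, |0|=0, |-2|=2, |3|=3, |-2|=2 -> [3, 0, 0, 0, 2, 3, 2]
Stage 2 (OFFSET -5): 3+-5=-2, 0+-5=-5, 0+-5=-5, 0+-5=-5, 2+-5=-3, 3+-5=-2, 2+-5=-3 -> [-2, -5, -5, -5, -3, -2, -3]
Stage 3 (CLIP -3 4): clip(-2,-3,4)=-2, clip(-5,-3,4)=-3, clip(-5,-3,4)=-3, clip(-5,-3,4)=-3, clip(-3,-3,4)=-3, clip(-2,-3,4)=-2, clip(-3,-3,4)=-3 -> [-2, -3, -3, -3, -3, -2, -3]
Stage 4 (OFFSET -1): -2+-1=-3, -3+-1=-4, -3+-1=-4, -3+-1=-4, -3+-1=-4, -2+-1=-3, -3+-1=-4 -> [-3, -4, -4, -4, -4, -3, -4]
Stage 5 (OFFSET 3): -3+3=0, -4+3=-1, -4+3=-1, -4+3=-1, -4+3=-1, -3+3=0, -4+3=-1 -> [0, -1, -1, -1, -1, 0, -1]
Stage 6 (ABS): |0|=0, |-1|=1, |-1|=1, |-1|=1, |-1|=1, |0|=0, |-1|=1 -> [0, 1, 1, 1, 1, 0, 1]
Output sum: 5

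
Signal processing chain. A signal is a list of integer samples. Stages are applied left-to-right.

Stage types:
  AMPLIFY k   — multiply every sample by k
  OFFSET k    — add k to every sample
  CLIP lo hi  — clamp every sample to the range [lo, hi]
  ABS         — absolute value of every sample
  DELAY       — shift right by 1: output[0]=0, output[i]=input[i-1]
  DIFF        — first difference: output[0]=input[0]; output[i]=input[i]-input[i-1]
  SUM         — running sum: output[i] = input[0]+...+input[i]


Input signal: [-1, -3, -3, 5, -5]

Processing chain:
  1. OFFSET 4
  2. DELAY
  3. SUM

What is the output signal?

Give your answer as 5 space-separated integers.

Answer: 0 3 4 5 14

Derivation:
Input: [-1, -3, -3, 5, -5]
Stage 1 (OFFSET 4): -1+4=3, -3+4=1, -3+4=1, 5+4=9, -5+4=-1 -> [3, 1, 1, 9, -1]
Stage 2 (DELAY): [0, 3, 1, 1, 9] = [0, 3, 1, 1, 9] -> [0, 3, 1, 1, 9]
Stage 3 (SUM): sum[0..0]=0, sum[0..1]=3, sum[0..2]=4, sum[0..3]=5, sum[0..4]=14 -> [0, 3, 4, 5, 14]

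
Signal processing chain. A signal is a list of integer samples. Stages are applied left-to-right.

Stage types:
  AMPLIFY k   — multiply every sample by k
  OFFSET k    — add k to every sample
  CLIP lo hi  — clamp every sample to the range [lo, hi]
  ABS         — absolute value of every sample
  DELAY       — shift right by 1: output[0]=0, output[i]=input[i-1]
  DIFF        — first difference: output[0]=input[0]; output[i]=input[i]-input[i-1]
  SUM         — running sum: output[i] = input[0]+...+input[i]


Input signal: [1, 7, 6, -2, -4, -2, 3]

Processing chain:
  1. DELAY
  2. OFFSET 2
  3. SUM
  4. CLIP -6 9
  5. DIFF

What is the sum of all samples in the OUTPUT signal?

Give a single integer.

Answer: 9

Derivation:
Input: [1, 7, 6, -2, -4, -2, 3]
Stage 1 (DELAY): [0, 1, 7, 6, -2, -4, -2] = [0, 1, 7, 6, -2, -4, -2] -> [0, 1, 7, 6, -2, -4, -2]
Stage 2 (OFFSET 2): 0+2=2, 1+2=3, 7+2=9, 6+2=8, -2+2=0, -4+2=-2, -2+2=0 -> [2, 3, 9, 8, 0, -2, 0]
Stage 3 (SUM): sum[0..0]=2, sum[0..1]=5, sum[0..2]=14, sum[0..3]=22, sum[0..4]=22, sum[0..5]=20, sum[0..6]=20 -> [2, 5, 14, 22, 22, 20, 20]
Stage 4 (CLIP -6 9): clip(2,-6,9)=2, clip(5,-6,9)=5, clip(14,-6,9)=9, clip(22,-6,9)=9, clip(22,-6,9)=9, clip(20,-6,9)=9, clip(20,-6,9)=9 -> [2, 5, 9, 9, 9, 9, 9]
Stage 5 (DIFF): s[0]=2, 5-2=3, 9-5=4, 9-9=0, 9-9=0, 9-9=0, 9-9=0 -> [2, 3, 4, 0, 0, 0, 0]
Output sum: 9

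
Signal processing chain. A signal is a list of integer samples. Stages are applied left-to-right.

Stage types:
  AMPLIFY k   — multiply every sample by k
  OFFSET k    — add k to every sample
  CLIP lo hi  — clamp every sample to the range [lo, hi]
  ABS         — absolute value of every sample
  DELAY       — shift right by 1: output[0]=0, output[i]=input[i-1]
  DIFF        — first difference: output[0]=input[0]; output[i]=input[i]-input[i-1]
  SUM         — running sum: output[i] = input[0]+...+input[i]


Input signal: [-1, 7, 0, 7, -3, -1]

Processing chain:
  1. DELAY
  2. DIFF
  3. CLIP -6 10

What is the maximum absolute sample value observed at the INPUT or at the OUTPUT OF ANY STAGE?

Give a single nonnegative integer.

Input: [-1, 7, 0, 7, -3, -1] (max |s|=7)
Stage 1 (DELAY): [0, -1, 7, 0, 7, -3] = [0, -1, 7, 0, 7, -3] -> [0, -1, 7, 0, 7, -3] (max |s|=7)
Stage 2 (DIFF): s[0]=0, -1-0=-1, 7--1=8, 0-7=-7, 7-0=7, -3-7=-10 -> [0, -1, 8, -7, 7, -10] (max |s|=10)
Stage 3 (CLIP -6 10): clip(0,-6,10)=0, clip(-1,-6,10)=-1, clip(8,-6,10)=8, clip(-7,-6,10)=-6, clip(7,-6,10)=7, clip(-10,-6,10)=-6 -> [0, -1, 8, -6, 7, -6] (max |s|=8)
Overall max amplitude: 10

Answer: 10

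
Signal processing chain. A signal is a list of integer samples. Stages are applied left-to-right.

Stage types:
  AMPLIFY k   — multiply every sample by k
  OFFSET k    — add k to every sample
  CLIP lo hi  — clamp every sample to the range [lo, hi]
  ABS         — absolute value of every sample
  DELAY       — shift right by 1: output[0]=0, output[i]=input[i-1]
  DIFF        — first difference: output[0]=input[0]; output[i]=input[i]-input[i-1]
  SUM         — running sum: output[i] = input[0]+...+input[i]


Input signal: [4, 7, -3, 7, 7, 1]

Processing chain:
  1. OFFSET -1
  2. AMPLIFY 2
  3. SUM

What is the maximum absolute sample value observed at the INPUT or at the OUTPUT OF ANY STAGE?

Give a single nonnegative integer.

Answer: 34

Derivation:
Input: [4, 7, -3, 7, 7, 1] (max |s|=7)
Stage 1 (OFFSET -1): 4+-1=3, 7+-1=6, -3+-1=-4, 7+-1=6, 7+-1=6, 1+-1=0 -> [3, 6, -4, 6, 6, 0] (max |s|=6)
Stage 2 (AMPLIFY 2): 3*2=6, 6*2=12, -4*2=-8, 6*2=12, 6*2=12, 0*2=0 -> [6, 12, -8, 12, 12, 0] (max |s|=12)
Stage 3 (SUM): sum[0..0]=6, sum[0..1]=18, sum[0..2]=10, sum[0..3]=22, sum[0..4]=34, sum[0..5]=34 -> [6, 18, 10, 22, 34, 34] (max |s|=34)
Overall max amplitude: 34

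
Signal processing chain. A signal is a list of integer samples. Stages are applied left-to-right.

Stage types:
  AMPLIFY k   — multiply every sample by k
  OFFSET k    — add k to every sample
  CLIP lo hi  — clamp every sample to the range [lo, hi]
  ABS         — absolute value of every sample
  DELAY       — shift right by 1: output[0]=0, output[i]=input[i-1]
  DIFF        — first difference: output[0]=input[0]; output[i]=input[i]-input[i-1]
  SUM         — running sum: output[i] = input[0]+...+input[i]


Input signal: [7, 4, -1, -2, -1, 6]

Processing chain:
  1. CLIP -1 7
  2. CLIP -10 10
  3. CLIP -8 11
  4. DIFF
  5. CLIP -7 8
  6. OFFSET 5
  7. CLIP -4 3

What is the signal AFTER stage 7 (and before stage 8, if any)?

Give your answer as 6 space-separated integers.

Input: [7, 4, -1, -2, -1, 6]
Stage 1 (CLIP -1 7): clip(7,-1,7)=7, clip(4,-1,7)=4, clip(-1,-1,7)=-1, clip(-2,-1,7)=-1, clip(-1,-1,7)=-1, clip(6,-1,7)=6 -> [7, 4, -1, -1, -1, 6]
Stage 2 (CLIP -10 10): clip(7,-10,10)=7, clip(4,-10,10)=4, clip(-1,-10,10)=-1, clip(-1,-10,10)=-1, clip(-1,-10,10)=-1, clip(6,-10,10)=6 -> [7, 4, -1, -1, -1, 6]
Stage 3 (CLIP -8 11): clip(7,-8,11)=7, clip(4,-8,11)=4, clip(-1,-8,11)=-1, clip(-1,-8,11)=-1, clip(-1,-8,11)=-1, clip(6,-8,11)=6 -> [7, 4, -1, -1, -1, 6]
Stage 4 (DIFF): s[0]=7, 4-7=-3, -1-4=-5, -1--1=0, -1--1=0, 6--1=7 -> [7, -3, -5, 0, 0, 7]
Stage 5 (CLIP -7 8): clip(7,-7,8)=7, clip(-3,-7,8)=-3, clip(-5,-7,8)=-5, clip(0,-7,8)=0, clip(0,-7,8)=0, clip(7,-7,8)=7 -> [7, -3, -5, 0, 0, 7]
Stage 6 (OFFSET 5): 7+5=12, -3+5=2, -5+5=0, 0+5=5, 0+5=5, 7+5=12 -> [12, 2, 0, 5, 5, 12]
Stage 7 (CLIP -4 3): clip(12,-4,3)=3, clip(2,-4,3)=2, clip(0,-4,3)=0, clip(5,-4,3)=3, clip(5,-4,3)=3, clip(12,-4,3)=3 -> [3, 2, 0, 3, 3, 3]

Answer: 3 2 0 3 3 3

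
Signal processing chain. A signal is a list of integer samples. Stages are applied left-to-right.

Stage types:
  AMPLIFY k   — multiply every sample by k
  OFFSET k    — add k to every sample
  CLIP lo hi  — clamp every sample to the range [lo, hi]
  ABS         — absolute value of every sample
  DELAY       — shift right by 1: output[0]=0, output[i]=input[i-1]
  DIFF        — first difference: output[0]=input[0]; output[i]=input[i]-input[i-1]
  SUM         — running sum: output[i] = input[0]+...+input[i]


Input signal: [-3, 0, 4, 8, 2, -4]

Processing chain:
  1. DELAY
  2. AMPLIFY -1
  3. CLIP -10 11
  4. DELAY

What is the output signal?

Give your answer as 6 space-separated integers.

Answer: 0 0 3 0 -4 -8

Derivation:
Input: [-3, 0, 4, 8, 2, -4]
Stage 1 (DELAY): [0, -3, 0, 4, 8, 2] = [0, -3, 0, 4, 8, 2] -> [0, -3, 0, 4, 8, 2]
Stage 2 (AMPLIFY -1): 0*-1=0, -3*-1=3, 0*-1=0, 4*-1=-4, 8*-1=-8, 2*-1=-2 -> [0, 3, 0, -4, -8, -2]
Stage 3 (CLIP -10 11): clip(0,-10,11)=0, clip(3,-10,11)=3, clip(0,-10,11)=0, clip(-4,-10,11)=-4, clip(-8,-10,11)=-8, clip(-2,-10,11)=-2 -> [0, 3, 0, -4, -8, -2]
Stage 4 (DELAY): [0, 0, 3, 0, -4, -8] = [0, 0, 3, 0, -4, -8] -> [0, 0, 3, 0, -4, -8]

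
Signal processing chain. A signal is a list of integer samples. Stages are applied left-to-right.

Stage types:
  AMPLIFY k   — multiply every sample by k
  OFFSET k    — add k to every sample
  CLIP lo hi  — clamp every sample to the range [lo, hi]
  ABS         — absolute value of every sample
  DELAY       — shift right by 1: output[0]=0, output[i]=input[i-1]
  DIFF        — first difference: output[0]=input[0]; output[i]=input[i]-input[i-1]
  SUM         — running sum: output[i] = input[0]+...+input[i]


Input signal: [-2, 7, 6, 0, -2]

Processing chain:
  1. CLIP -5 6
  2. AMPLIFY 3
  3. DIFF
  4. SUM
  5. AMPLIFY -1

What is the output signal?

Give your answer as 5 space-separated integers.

Answer: 6 -18 -18 0 6

Derivation:
Input: [-2, 7, 6, 0, -2]
Stage 1 (CLIP -5 6): clip(-2,-5,6)=-2, clip(7,-5,6)=6, clip(6,-5,6)=6, clip(0,-5,6)=0, clip(-2,-5,6)=-2 -> [-2, 6, 6, 0, -2]
Stage 2 (AMPLIFY 3): -2*3=-6, 6*3=18, 6*3=18, 0*3=0, -2*3=-6 -> [-6, 18, 18, 0, -6]
Stage 3 (DIFF): s[0]=-6, 18--6=24, 18-18=0, 0-18=-18, -6-0=-6 -> [-6, 24, 0, -18, -6]
Stage 4 (SUM): sum[0..0]=-6, sum[0..1]=18, sum[0..2]=18, sum[0..3]=0, sum[0..4]=-6 -> [-6, 18, 18, 0, -6]
Stage 5 (AMPLIFY -1): -6*-1=6, 18*-1=-18, 18*-1=-18, 0*-1=0, -6*-1=6 -> [6, -18, -18, 0, 6]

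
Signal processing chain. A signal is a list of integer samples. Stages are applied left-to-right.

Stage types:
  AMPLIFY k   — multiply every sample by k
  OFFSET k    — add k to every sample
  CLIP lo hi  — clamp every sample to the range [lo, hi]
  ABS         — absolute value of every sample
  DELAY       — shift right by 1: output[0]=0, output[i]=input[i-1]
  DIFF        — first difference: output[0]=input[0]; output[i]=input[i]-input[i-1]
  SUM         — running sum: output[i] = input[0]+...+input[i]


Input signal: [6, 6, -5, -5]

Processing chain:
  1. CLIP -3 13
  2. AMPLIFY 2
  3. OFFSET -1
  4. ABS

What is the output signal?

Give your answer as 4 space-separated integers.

Input: [6, 6, -5, -5]
Stage 1 (CLIP -3 13): clip(6,-3,13)=6, clip(6,-3,13)=6, clip(-5,-3,13)=-3, clip(-5,-3,13)=-3 -> [6, 6, -3, -3]
Stage 2 (AMPLIFY 2): 6*2=12, 6*2=12, -3*2=-6, -3*2=-6 -> [12, 12, -6, -6]
Stage 3 (OFFSET -1): 12+-1=11, 12+-1=11, -6+-1=-7, -6+-1=-7 -> [11, 11, -7, -7]
Stage 4 (ABS): |11|=11, |11|=11, |-7|=7, |-7|=7 -> [11, 11, 7, 7]

Answer: 11 11 7 7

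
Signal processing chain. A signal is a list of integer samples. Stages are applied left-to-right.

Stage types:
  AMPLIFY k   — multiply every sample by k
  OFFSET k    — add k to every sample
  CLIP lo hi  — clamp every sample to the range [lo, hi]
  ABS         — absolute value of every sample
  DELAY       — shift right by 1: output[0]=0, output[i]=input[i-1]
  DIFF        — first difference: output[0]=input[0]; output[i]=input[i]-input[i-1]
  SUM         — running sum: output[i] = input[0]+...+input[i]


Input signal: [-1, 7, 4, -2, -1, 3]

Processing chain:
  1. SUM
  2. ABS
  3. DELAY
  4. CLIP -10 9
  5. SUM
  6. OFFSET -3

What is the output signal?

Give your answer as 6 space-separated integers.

Input: [-1, 7, 4, -2, -1, 3]
Stage 1 (SUM): sum[0..0]=-1, sum[0..1]=6, sum[0..2]=10, sum[0..3]=8, sum[0..4]=7, sum[0..5]=10 -> [-1, 6, 10, 8, 7, 10]
Stage 2 (ABS): |-1|=1, |6|=6, |10|=10, |8|=8, |7|=7, |10|=10 -> [1, 6, 10, 8, 7, 10]
Stage 3 (DELAY): [0, 1, 6, 10, 8, 7] = [0, 1, 6, 10, 8, 7] -> [0, 1, 6, 10, 8, 7]
Stage 4 (CLIP -10 9): clip(0,-10,9)=0, clip(1,-10,9)=1, clip(6,-10,9)=6, clip(10,-10,9)=9, clip(8,-10,9)=8, clip(7,-10,9)=7 -> [0, 1, 6, 9, 8, 7]
Stage 5 (SUM): sum[0..0]=0, sum[0..1]=1, sum[0..2]=7, sum[0..3]=16, sum[0..4]=24, sum[0..5]=31 -> [0, 1, 7, 16, 24, 31]
Stage 6 (OFFSET -3): 0+-3=-3, 1+-3=-2, 7+-3=4, 16+-3=13, 24+-3=21, 31+-3=28 -> [-3, -2, 4, 13, 21, 28]

Answer: -3 -2 4 13 21 28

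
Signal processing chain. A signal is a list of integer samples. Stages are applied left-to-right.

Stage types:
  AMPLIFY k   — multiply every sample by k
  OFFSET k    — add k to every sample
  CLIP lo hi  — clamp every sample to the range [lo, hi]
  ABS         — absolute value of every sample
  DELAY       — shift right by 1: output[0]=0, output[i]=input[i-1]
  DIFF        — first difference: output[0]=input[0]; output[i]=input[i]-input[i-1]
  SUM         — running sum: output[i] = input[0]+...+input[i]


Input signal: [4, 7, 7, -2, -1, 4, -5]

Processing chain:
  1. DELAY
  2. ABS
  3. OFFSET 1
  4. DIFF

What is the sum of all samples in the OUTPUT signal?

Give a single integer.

Input: [4, 7, 7, -2, -1, 4, -5]
Stage 1 (DELAY): [0, 4, 7, 7, -2, -1, 4] = [0, 4, 7, 7, -2, -1, 4] -> [0, 4, 7, 7, -2, -1, 4]
Stage 2 (ABS): |0|=0, |4|=4, |7|=7, |7|=7, |-2|=2, |-1|=1, |4|=4 -> [0, 4, 7, 7, 2, 1, 4]
Stage 3 (OFFSET 1): 0+1=1, 4+1=5, 7+1=8, 7+1=8, 2+1=3, 1+1=2, 4+1=5 -> [1, 5, 8, 8, 3, 2, 5]
Stage 4 (DIFF): s[0]=1, 5-1=4, 8-5=3, 8-8=0, 3-8=-5, 2-3=-1, 5-2=3 -> [1, 4, 3, 0, -5, -1, 3]
Output sum: 5

Answer: 5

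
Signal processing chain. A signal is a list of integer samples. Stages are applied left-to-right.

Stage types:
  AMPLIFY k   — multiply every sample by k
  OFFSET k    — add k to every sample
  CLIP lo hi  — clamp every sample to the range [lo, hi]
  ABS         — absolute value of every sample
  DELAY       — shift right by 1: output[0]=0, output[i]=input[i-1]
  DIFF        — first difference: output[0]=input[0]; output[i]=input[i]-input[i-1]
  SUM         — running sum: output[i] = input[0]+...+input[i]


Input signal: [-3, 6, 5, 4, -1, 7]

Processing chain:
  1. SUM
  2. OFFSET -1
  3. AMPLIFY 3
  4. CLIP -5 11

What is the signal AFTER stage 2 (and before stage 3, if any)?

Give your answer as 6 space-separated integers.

Answer: -4 2 7 11 10 17

Derivation:
Input: [-3, 6, 5, 4, -1, 7]
Stage 1 (SUM): sum[0..0]=-3, sum[0..1]=3, sum[0..2]=8, sum[0..3]=12, sum[0..4]=11, sum[0..5]=18 -> [-3, 3, 8, 12, 11, 18]
Stage 2 (OFFSET -1): -3+-1=-4, 3+-1=2, 8+-1=7, 12+-1=11, 11+-1=10, 18+-1=17 -> [-4, 2, 7, 11, 10, 17]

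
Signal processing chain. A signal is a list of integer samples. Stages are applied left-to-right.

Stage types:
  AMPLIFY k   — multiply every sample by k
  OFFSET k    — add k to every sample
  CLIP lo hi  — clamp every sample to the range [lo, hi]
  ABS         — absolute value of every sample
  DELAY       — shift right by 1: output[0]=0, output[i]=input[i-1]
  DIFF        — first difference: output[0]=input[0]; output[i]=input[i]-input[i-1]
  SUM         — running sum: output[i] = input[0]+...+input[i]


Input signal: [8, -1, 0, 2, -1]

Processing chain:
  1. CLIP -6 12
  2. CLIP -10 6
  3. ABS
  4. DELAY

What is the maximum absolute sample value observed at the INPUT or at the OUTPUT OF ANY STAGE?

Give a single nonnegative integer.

Input: [8, -1, 0, 2, -1] (max |s|=8)
Stage 1 (CLIP -6 12): clip(8,-6,12)=8, clip(-1,-6,12)=-1, clip(0,-6,12)=0, clip(2,-6,12)=2, clip(-1,-6,12)=-1 -> [8, -1, 0, 2, -1] (max |s|=8)
Stage 2 (CLIP -10 6): clip(8,-10,6)=6, clip(-1,-10,6)=-1, clip(0,-10,6)=0, clip(2,-10,6)=2, clip(-1,-10,6)=-1 -> [6, -1, 0, 2, -1] (max |s|=6)
Stage 3 (ABS): |6|=6, |-1|=1, |0|=0, |2|=2, |-1|=1 -> [6, 1, 0, 2, 1] (max |s|=6)
Stage 4 (DELAY): [0, 6, 1, 0, 2] = [0, 6, 1, 0, 2] -> [0, 6, 1, 0, 2] (max |s|=6)
Overall max amplitude: 8

Answer: 8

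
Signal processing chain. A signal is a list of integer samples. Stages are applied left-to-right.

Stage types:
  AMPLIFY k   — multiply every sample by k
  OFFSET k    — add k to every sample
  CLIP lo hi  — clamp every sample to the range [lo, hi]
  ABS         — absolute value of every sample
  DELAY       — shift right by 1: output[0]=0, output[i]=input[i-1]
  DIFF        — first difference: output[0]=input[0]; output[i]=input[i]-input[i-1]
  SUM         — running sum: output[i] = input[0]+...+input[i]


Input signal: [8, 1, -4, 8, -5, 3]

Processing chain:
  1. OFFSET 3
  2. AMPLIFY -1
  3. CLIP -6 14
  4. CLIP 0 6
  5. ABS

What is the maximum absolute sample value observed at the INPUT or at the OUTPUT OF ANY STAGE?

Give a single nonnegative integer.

Answer: 11

Derivation:
Input: [8, 1, -4, 8, -5, 3] (max |s|=8)
Stage 1 (OFFSET 3): 8+3=11, 1+3=4, -4+3=-1, 8+3=11, -5+3=-2, 3+3=6 -> [11, 4, -1, 11, -2, 6] (max |s|=11)
Stage 2 (AMPLIFY -1): 11*-1=-11, 4*-1=-4, -1*-1=1, 11*-1=-11, -2*-1=2, 6*-1=-6 -> [-11, -4, 1, -11, 2, -6] (max |s|=11)
Stage 3 (CLIP -6 14): clip(-11,-6,14)=-6, clip(-4,-6,14)=-4, clip(1,-6,14)=1, clip(-11,-6,14)=-6, clip(2,-6,14)=2, clip(-6,-6,14)=-6 -> [-6, -4, 1, -6, 2, -6] (max |s|=6)
Stage 4 (CLIP 0 6): clip(-6,0,6)=0, clip(-4,0,6)=0, clip(1,0,6)=1, clip(-6,0,6)=0, clip(2,0,6)=2, clip(-6,0,6)=0 -> [0, 0, 1, 0, 2, 0] (max |s|=2)
Stage 5 (ABS): |0|=0, |0|=0, |1|=1, |0|=0, |2|=2, |0|=0 -> [0, 0, 1, 0, 2, 0] (max |s|=2)
Overall max amplitude: 11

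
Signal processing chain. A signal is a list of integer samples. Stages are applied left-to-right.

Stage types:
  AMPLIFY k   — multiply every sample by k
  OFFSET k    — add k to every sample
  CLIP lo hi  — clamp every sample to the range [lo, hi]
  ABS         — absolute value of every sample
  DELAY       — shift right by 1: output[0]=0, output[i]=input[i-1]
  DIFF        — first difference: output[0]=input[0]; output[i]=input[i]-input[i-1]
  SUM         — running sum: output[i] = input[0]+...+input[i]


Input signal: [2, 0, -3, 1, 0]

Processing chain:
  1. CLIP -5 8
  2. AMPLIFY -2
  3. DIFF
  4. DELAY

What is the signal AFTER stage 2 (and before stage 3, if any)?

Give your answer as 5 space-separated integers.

Answer: -4 0 6 -2 0

Derivation:
Input: [2, 0, -3, 1, 0]
Stage 1 (CLIP -5 8): clip(2,-5,8)=2, clip(0,-5,8)=0, clip(-3,-5,8)=-3, clip(1,-5,8)=1, clip(0,-5,8)=0 -> [2, 0, -3, 1, 0]
Stage 2 (AMPLIFY -2): 2*-2=-4, 0*-2=0, -3*-2=6, 1*-2=-2, 0*-2=0 -> [-4, 0, 6, -2, 0]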